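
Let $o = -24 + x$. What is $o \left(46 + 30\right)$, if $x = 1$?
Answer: $-1748$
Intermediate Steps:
$o = -23$ ($o = -24 + 1 = -23$)
$o \left(46 + 30\right) = - 23 \left(46 + 30\right) = \left(-23\right) 76 = -1748$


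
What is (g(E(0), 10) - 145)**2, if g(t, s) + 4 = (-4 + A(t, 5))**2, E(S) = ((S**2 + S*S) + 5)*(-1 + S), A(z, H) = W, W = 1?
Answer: 19600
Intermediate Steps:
A(z, H) = 1
E(S) = (-1 + S)*(5 + 2*S**2) (E(S) = ((S**2 + S**2) + 5)*(-1 + S) = (2*S**2 + 5)*(-1 + S) = (5 + 2*S**2)*(-1 + S) = (-1 + S)*(5 + 2*S**2))
g(t, s) = 5 (g(t, s) = -4 + (-4 + 1)**2 = -4 + (-3)**2 = -4 + 9 = 5)
(g(E(0), 10) - 145)**2 = (5 - 145)**2 = (-140)**2 = 19600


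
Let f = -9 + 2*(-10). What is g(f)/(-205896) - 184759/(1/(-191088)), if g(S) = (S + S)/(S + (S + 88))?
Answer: 109038077721924509/3088440 ≈ 3.5305e+10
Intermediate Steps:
f = -29 (f = -9 - 20 = -29)
g(S) = 2*S/(88 + 2*S) (g(S) = (2*S)/(S + (88 + S)) = (2*S)/(88 + 2*S) = 2*S/(88 + 2*S))
g(f)/(-205896) - 184759/(1/(-191088)) = -29/(44 - 29)/(-205896) - 184759/(1/(-191088)) = -29/15*(-1/205896) - 184759/(-1/191088) = -29*1/15*(-1/205896) - 184759*(-191088) = -29/15*(-1/205896) + 35305227792 = 29/3088440 + 35305227792 = 109038077721924509/3088440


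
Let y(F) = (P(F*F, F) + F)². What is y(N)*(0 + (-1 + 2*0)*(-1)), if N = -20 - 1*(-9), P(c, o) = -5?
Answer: 256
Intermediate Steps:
N = -11 (N = -20 + 9 = -11)
y(F) = (-5 + F)²
y(N)*(0 + (-1 + 2*0)*(-1)) = (-5 - 11)²*(0 + (-1 + 2*0)*(-1)) = (-16)²*(0 + (-1 + 0)*(-1)) = 256*(0 - 1*(-1)) = 256*(0 + 1) = 256*1 = 256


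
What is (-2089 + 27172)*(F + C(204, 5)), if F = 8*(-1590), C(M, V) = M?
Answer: -313938828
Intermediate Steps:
F = -12720
(-2089 + 27172)*(F + C(204, 5)) = (-2089 + 27172)*(-12720 + 204) = 25083*(-12516) = -313938828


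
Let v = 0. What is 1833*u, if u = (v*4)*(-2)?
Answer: 0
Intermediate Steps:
u = 0 (u = (0*4)*(-2) = 0*(-2) = 0)
1833*u = 1833*0 = 0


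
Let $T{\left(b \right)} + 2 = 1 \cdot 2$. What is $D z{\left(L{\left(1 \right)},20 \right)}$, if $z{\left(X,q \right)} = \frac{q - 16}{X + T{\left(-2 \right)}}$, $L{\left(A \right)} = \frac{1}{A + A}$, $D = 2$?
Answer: $16$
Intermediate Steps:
$L{\left(A \right)} = \frac{1}{2 A}$
$T{\left(b \right)} = 0$ ($T{\left(b \right)} = -2 + 1 \cdot 2 = -2 + 2 = 0$)
$z{\left(X,q \right)} = \frac{-16 + q}{X}$ ($z{\left(X,q \right)} = \frac{q - 16}{X + 0} = \frac{-16 + q}{X}$)
$D z{\left(L{\left(1 \right)},20 \right)} = 2 \frac{-16 + 20}{\frac{1}{2} \cdot 1^{-1}} = 2 \frac{1}{\frac{1}{2} \cdot 1} \cdot 4 = 2 \frac{1}{\frac{1}{2}} \cdot 4 = 2 \cdot 2 \cdot 4 = 2 \cdot 8 = 16$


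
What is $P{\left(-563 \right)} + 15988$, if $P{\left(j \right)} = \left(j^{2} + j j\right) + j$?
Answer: $649363$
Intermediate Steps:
$P{\left(j \right)} = j + 2 j^{2}$ ($P{\left(j \right)} = \left(j^{2} + j^{2}\right) + j = 2 j^{2} + j = j + 2 j^{2}$)
$P{\left(-563 \right)} + 15988 = - 563 \left(1 + 2 \left(-563\right)\right) + 15988 = - 563 \left(1 - 1126\right) + 15988 = \left(-563\right) \left(-1125\right) + 15988 = 633375 + 15988 = 649363$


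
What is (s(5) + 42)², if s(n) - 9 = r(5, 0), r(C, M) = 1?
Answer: 2704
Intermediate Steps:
s(n) = 10 (s(n) = 9 + 1 = 10)
(s(5) + 42)² = (10 + 42)² = 52² = 2704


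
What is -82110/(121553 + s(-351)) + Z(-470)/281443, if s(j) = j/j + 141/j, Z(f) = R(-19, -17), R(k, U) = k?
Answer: -2704056527059/4002617895553 ≈ -0.67557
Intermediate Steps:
Z(f) = -19
s(j) = 1 + 141/j
-82110/(121553 + s(-351)) + Z(-470)/281443 = -82110/(121553 + (141 - 351)/(-351)) - 19/281443 = -82110/(121553 - 1/351*(-210)) - 19*1/281443 = -82110/(121553 + 70/117) - 19/281443 = -82110/14221771/117 - 19/281443 = -82110*117/14221771 - 19/281443 = -9606870/14221771 - 19/281443 = -2704056527059/4002617895553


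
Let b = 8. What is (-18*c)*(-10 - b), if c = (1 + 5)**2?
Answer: 11664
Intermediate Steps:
c = 36 (c = 6**2 = 36)
(-18*c)*(-10 - b) = (-18*36)*(-10 - 1*8) = -648*(-10 - 8) = -648*(-18) = 11664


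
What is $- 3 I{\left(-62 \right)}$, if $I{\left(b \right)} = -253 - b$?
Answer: $573$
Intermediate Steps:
$- 3 I{\left(-62 \right)} = - 3 \left(-253 - -62\right) = - 3 \left(-253 + 62\right) = \left(-3\right) \left(-191\right) = 573$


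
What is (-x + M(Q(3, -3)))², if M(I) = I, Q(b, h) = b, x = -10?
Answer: 169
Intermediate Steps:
(-x + M(Q(3, -3)))² = (-1*(-10) + 3)² = (10 + 3)² = 13² = 169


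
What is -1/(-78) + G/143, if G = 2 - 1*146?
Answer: -853/858 ≈ -0.99417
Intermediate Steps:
G = -144 (G = 2 - 146 = -144)
-1/(-78) + G/143 = -1/(-78) - 144/143 = -1*(-1/78) - 144*1/143 = 1/78 - 144/143 = -853/858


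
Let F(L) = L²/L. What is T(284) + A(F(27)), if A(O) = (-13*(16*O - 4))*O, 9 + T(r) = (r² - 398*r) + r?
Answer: -182329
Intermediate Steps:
F(L) = L
T(r) = -9 + r² - 397*r (T(r) = -9 + ((r² - 398*r) + r) = -9 + (r² - 397*r) = -9 + r² - 397*r)
A(O) = O*(52 - 208*O) (A(O) = (-13*(-4 + 16*O))*O = (52 - 208*O)*O = O*(52 - 208*O))
T(284) + A(F(27)) = (-9 + 284² - 397*284) + 52*27*(1 - 4*27) = (-9 + 80656 - 112748) + 52*27*(1 - 108) = -32101 + 52*27*(-107) = -32101 - 150228 = -182329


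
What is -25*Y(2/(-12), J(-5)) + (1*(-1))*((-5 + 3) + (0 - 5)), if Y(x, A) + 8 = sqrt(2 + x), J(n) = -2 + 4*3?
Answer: 207 - 25*sqrt(66)/6 ≈ 173.15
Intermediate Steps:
J(n) = 10 (J(n) = -2 + 12 = 10)
Y(x, A) = -8 + sqrt(2 + x)
-25*Y(2/(-12), J(-5)) + (1*(-1))*((-5 + 3) + (0 - 5)) = -25*(-8 + sqrt(2 + 2/(-12))) + (1*(-1))*((-5 + 3) + (0 - 5)) = -25*(-8 + sqrt(2 + 2*(-1/12))) - (-2 - 5) = -25*(-8 + sqrt(2 - 1/6)) - 1*(-7) = -25*(-8 + sqrt(11/6)) + 7 = -25*(-8 + sqrt(66)/6) + 7 = (200 - 25*sqrt(66)/6) + 7 = 207 - 25*sqrt(66)/6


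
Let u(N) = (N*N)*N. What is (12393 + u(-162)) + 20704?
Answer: -4218431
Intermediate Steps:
u(N) = N³ (u(N) = N²*N = N³)
(12393 + u(-162)) + 20704 = (12393 + (-162)³) + 20704 = (12393 - 4251528) + 20704 = -4239135 + 20704 = -4218431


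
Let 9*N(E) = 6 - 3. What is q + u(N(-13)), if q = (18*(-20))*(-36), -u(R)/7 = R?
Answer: 38873/3 ≈ 12958.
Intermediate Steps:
N(E) = ⅓ (N(E) = (6 - 3)/9 = (⅑)*3 = ⅓)
u(R) = -7*R
q = 12960 (q = -360*(-36) = 12960)
q + u(N(-13)) = 12960 - 7*⅓ = 12960 - 7/3 = 38873/3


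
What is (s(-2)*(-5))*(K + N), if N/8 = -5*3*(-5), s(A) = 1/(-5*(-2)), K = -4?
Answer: -298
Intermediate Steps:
s(A) = ⅒ (s(A) = 1/10 = ⅒)
N = 600 (N = 8*(-5*3*(-5)) = 8*(-15*(-5)) = 8*75 = 600)
(s(-2)*(-5))*(K + N) = ((⅒)*(-5))*(-4 + 600) = -½*596 = -298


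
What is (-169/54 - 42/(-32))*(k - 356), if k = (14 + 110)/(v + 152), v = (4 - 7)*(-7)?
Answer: 2010385/3114 ≈ 645.60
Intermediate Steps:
v = 21 (v = -3*(-7) = 21)
k = 124/173 (k = (14 + 110)/(21 + 152) = 124/173 ≈ 0.71676)
(-169/54 - 42/(-32))*(k - 356) = (-169/54 - 42/(-32))*(124/173 - 356) = (-169*1/54 - 42*(-1/32))*(-61464/173) = (-169/54 + 21/16)*(-61464/173) = -785/432*(-61464/173) = 2010385/3114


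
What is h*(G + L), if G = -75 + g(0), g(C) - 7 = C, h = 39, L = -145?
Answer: -8307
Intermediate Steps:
g(C) = 7 + C
G = -68 (G = -75 + (7 + 0) = -75 + 7 = -68)
h*(G + L) = 39*(-68 - 145) = 39*(-213) = -8307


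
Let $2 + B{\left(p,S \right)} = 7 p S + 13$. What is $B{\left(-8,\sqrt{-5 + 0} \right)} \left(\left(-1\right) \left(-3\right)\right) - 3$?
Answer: $30 - 168 i \sqrt{5} \approx 30.0 - 375.66 i$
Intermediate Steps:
$B{\left(p,S \right)} = 11 + 7 S p$ ($B{\left(p,S \right)} = -2 + \left(7 p S + 13\right) = -2 + \left(7 S p + 13\right) = -2 + \left(13 + 7 S p\right) = 11 + 7 S p$)
$B{\left(-8,\sqrt{-5 + 0} \right)} \left(\left(-1\right) \left(-3\right)\right) - 3 = \left(11 + 7 \sqrt{-5 + 0} \left(-8\right)\right) \left(\left(-1\right) \left(-3\right)\right) - 3 = \left(11 + 7 \sqrt{-5} \left(-8\right)\right) 3 - 3 = \left(11 + 7 i \sqrt{5} \left(-8\right)\right) 3 - 3 = \left(11 - 56 i \sqrt{5}\right) 3 - 3 = \left(33 - 168 i \sqrt{5}\right) - 3 = 30 - 168 i \sqrt{5}$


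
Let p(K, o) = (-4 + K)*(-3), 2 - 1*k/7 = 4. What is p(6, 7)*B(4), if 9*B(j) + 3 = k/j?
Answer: 13/3 ≈ 4.3333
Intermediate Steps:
k = -14 (k = 14 - 7*4 = 14 - 28 = -14)
p(K, o) = 12 - 3*K
B(j) = -⅓ - 14/(9*j) (B(j) = -⅓ + (-14/j)/9 = -⅓ - 14/(9*j))
p(6, 7)*B(4) = (12 - 3*6)*((⅑)*(-14 - 3*4)/4) = (12 - 18)*((⅑)*(¼)*(-14 - 12)) = -2*(-26)/(3*4) = -6*(-13/18) = 13/3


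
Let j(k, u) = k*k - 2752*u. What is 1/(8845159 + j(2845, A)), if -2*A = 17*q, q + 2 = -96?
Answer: 1/14646768 ≈ 6.8274e-8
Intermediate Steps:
q = -98 (q = -2 - 96 = -98)
A = 833 (A = -17*(-98)/2 = -½*(-1666) = 833)
j(k, u) = k² - 2752*u
1/(8845159 + j(2845, A)) = 1/(8845159 + (2845² - 2752*833)) = 1/(8845159 + (8094025 - 2292416)) = 1/(8845159 + 5801609) = 1/14646768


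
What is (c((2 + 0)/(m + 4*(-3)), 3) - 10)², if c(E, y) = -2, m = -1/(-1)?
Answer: 144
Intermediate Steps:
m = 1 (m = -1*(-1) = 1)
(c((2 + 0)/(m + 4*(-3)), 3) - 10)² = (-2 - 10)² = (-12)² = 144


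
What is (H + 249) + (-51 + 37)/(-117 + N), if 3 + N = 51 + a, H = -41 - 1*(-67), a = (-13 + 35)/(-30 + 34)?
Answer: 34953/127 ≈ 275.22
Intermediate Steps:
a = 11/2 (a = 22/4 = 22*(¼) = 11/2 ≈ 5.5000)
H = 26 (H = -41 + 67 = 26)
N = 107/2 (N = -3 + (51 + 11/2) = -3 + 113/2 = 107/2 ≈ 53.500)
(H + 249) + (-51 + 37)/(-117 + N) = (26 + 249) + (-51 + 37)/(-117 + 107/2) = 275 - 14/(-127/2) = 275 - 14*(-2/127) = 275 + 28/127 = 34953/127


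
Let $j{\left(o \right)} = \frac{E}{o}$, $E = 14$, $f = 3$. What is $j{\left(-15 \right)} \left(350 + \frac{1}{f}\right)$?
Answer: $- \frac{14714}{45} \approx -326.98$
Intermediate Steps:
$j{\left(o \right)} = \frac{14}{o}$
$j{\left(-15 \right)} \left(350 + \frac{1}{f}\right) = \frac{14}{-15} \left(350 + \frac{1}{3}\right) = 14 \left(- \frac{1}{15}\right) \left(350 + \frac{1}{3}\right) = \left(- \frac{14}{15}\right) \frac{1051}{3} = - \frac{14714}{45}$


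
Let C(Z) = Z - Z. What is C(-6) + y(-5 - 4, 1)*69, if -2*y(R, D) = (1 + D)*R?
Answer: 621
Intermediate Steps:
C(Z) = 0
y(R, D) = -R*(1 + D)/2 (y(R, D) = -(1 + D)*R/2 = -R*(1 + D)/2)
C(-6) + y(-5 - 4, 1)*69 = 0 - (-5 - 4)*(1 + 1)/2*69 = 0 - ½*(-9)*2*69 = 0 + 9*69 = 0 + 621 = 621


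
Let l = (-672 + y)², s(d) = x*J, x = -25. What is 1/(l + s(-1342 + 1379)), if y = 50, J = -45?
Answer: 1/388009 ≈ 2.5773e-6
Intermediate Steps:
s(d) = 1125 (s(d) = -25*(-45) = 1125)
l = 386884 (l = (-672 + 50)² = (-622)² = 386884)
1/(l + s(-1342 + 1379)) = 1/(386884 + 1125) = 1/388009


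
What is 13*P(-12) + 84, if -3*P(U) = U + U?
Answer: 188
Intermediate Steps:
P(U) = -2*U/3 (P(U) = -(U + U)/3 = -2*U/3)
13*P(-12) + 84 = 13*(-⅔*(-12)) + 84 = 13*8 + 84 = 104 + 84 = 188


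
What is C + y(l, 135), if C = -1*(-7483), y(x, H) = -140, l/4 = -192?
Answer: 7343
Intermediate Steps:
l = -768 (l = 4*(-192) = -768)
C = 7483
C + y(l, 135) = 7483 - 140 = 7343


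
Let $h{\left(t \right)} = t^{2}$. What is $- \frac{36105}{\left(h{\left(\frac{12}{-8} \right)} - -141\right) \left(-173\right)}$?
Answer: $\frac{48140}{33043} \approx 1.4569$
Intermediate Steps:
$- \frac{36105}{\left(h{\left(\frac{12}{-8} \right)} - -141\right) \left(-173\right)} = - \frac{36105}{\left(\left(\frac{12}{-8}\right)^{2} - -141\right) \left(-173\right)} = - \frac{36105}{\left(\left(12 \left(- \frac{1}{8}\right)\right)^{2} + 141\right) \left(-173\right)} = - \frac{36105}{\left(\left(- \frac{3}{2}\right)^{2} + 141\right) \left(-173\right)} = - \frac{36105}{\left(\frac{9}{4} + 141\right) \left(-173\right)} = - \frac{36105}{\frac{573}{4} \left(-173\right)} = - \frac{36105}{- \frac{99129}{4}} = \left(-36105\right) \left(- \frac{4}{99129}\right) = \frac{48140}{33043}$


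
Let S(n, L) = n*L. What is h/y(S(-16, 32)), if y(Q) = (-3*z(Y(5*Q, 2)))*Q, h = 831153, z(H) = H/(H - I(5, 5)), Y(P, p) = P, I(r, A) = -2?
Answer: 354348229/655360 ≈ 540.69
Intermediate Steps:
S(n, L) = L*n
z(H) = H/(2 + H) (z(H) = H/(H - 1*(-2)) = H/(H + 2) = H/(2 + H))
y(Q) = -15*Q²/(2 + 5*Q) (y(Q) = (-3*5*Q/(2 + 5*Q))*Q = (-15*Q/(2 + 5*Q))*Q = -15*Q²/(2 + 5*Q))
h/y(S(-16, 32)) = 831153/((-15*(32*(-16))²/(2 + 5*(32*(-16))))) = 831153/((-15*(-512)²/(2 + 5*(-512)))) = 831153/((-15*262144/(2 - 2560))) = 831153/((-15*262144/(-2558))) = 831153/((-15*262144*(-1/2558))) = 831153/(1966080/1279) = 831153*(1279/1966080) = 354348229/655360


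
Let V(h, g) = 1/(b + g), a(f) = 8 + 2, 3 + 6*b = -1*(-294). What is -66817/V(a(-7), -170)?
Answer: 16236531/2 ≈ 8.1183e+6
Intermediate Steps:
b = 97/2 (b = -½ + (-1*(-294))/6 = -½ + (⅙)*294 = -½ + 49 = 97/2 ≈ 48.500)
a(f) = 10
V(h, g) = 1/(97/2 + g)
-66817/V(a(-7), -170) = -66817/(2/(97 + 2*(-170))) = -66817/(2/(97 - 340)) = -66817/(2/(-243)) = -66817/(2*(-1/243)) = -66817/(-2/243) = -66817*(-243/2) = 16236531/2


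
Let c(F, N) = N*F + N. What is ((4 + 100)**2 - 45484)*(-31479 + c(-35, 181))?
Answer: 1304660844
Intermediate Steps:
c(F, N) = N + F*N (c(F, N) = F*N + N = N + F*N)
((4 + 100)**2 - 45484)*(-31479 + c(-35, 181)) = ((4 + 100)**2 - 45484)*(-31479 + 181*(1 - 35)) = (104**2 - 45484)*(-31479 + 181*(-34)) = (10816 - 45484)*(-31479 - 6154) = -34668*(-37633) = 1304660844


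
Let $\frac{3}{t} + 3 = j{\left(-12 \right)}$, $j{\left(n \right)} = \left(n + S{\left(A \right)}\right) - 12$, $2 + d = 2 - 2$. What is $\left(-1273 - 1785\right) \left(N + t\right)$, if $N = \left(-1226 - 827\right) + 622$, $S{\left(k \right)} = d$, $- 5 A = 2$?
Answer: $\frac{126913116}{29} \approx 4.3763 \cdot 10^{6}$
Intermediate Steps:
$A = - \frac{2}{5}$ ($A = \left(- \frac{1}{5}\right) 2 = - \frac{2}{5} \approx -0.4$)
$d = -2$ ($d = -2 + \left(2 - 2\right) = -2 + 0 = -2$)
$S{\left(k \right)} = -2$
$j{\left(n \right)} = -14 + n$ ($j{\left(n \right)} = \left(n - 2\right) - 12 = \left(-2 + n\right) - 12 = -14 + n$)
$t = - \frac{3}{29}$ ($t = \frac{3}{-3 - 26} = \frac{3}{-29} = 3 \left(- \frac{1}{29}\right) = - \frac{3}{29} \approx -0.10345$)
$N = -1431$ ($N = -2053 + 622 = -1431$)
$\left(-1273 - 1785\right) \left(N + t\right) = \left(-1273 - 1785\right) \left(-1431 - \frac{3}{29}\right) = \left(-3058\right) \left(- \frac{41502}{29}\right) = \frac{126913116}{29}$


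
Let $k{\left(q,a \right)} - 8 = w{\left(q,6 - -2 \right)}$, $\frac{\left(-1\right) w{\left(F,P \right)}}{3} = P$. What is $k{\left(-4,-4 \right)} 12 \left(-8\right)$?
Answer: $1536$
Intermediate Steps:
$w{\left(F,P \right)} = - 3 P$
$k{\left(q,a \right)} = -16$ ($k{\left(q,a \right)} = 8 - 3 \left(6 - -2\right) = 8 - 3 \left(6 + 2\right) = 8 - 24 = -16$)
$k{\left(-4,-4 \right)} 12 \left(-8\right) = \left(-16\right) 12 \left(-8\right) = \left(-192\right) \left(-8\right) = 1536$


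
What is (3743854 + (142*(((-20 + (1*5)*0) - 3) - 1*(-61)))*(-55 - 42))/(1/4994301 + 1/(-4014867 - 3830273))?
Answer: 126180107559612635880/2850839 ≈ 4.4261e+13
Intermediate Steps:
(3743854 + (142*(((-20 + (1*5)*0) - 3) - 1*(-61)))*(-55 - 42))/(1/4994301 + 1/(-4014867 - 3830273)) = (3743854 + (142*(((-20 + 5*0) - 3) + 61))*(-97))/(1/4994301 + 1/(-7845140)) = (3743854 + (142*(((-20 + 0) - 3) + 61))*(-97))/(1/4994301 - 1/7845140) = (3743854 + (142*((-20 - 3) + 61))*(-97))/(2850839/39180990547140) = (3743854 + (142*(-23 + 61))*(-97))*(39180990547140/2850839) = (3743854 + (142*38)*(-97))*(39180990547140/2850839) = (3743854 + 5396*(-97))*(39180990547140/2850839) = (3743854 - 523412)*(39180990547140/2850839) = 3220442*(39180990547140/2850839) = 126180107559612635880/2850839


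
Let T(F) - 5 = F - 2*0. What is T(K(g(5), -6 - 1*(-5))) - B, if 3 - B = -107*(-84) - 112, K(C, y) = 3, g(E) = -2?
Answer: 8881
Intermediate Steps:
T(F) = 5 + F (T(F) = 5 + (F - 2*0) = 5 + (F + 0) = 5 + F)
B = -8873 (B = 3 - (-107*(-84) - 112) = 3 - (8988 - 112) = 3 - 1*8876 = 3 - 8876 = -8873)
T(K(g(5), -6 - 1*(-5))) - B = (5 + 3) - 1*(-8873) = 8 + 8873 = 8881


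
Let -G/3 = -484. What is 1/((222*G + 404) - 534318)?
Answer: -1/211570 ≈ -4.7266e-6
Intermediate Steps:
G = 1452 (G = -3*(-484) = 1452)
1/((222*G + 404) - 534318) = 1/((222*1452 + 404) - 534318) = 1/((322344 + 404) - 534318) = 1/(322748 - 534318) = 1/(-211570) = -1/211570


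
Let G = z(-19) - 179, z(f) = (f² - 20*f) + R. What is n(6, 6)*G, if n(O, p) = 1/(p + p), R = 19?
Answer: 581/12 ≈ 48.417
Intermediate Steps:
z(f) = 19 + f² - 20*f (z(f) = (f² - 20*f) + 19 = 19 + f² - 20*f)
n(O, p) = 1/(2*p)
G = 581 (G = (19 + (-19)² - 20*(-19)) - 179 = (19 + 361 + 380) - 179 = 760 - 179 = 581)
n(6, 6)*G = ((½)/6)*581 = ((½)*(⅙))*581 = (1/12)*581 = 581/12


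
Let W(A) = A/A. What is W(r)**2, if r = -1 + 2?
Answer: 1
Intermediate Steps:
r = 1
W(A) = 1
W(r)**2 = 1**2 = 1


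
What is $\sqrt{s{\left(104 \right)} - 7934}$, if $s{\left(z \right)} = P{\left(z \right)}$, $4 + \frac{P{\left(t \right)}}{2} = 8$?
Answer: $i \sqrt{7926} \approx 89.028 i$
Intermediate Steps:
$P{\left(t \right)} = 8$ ($P{\left(t \right)} = -8 + 2 \cdot 8 = -8 + 16 = 8$)
$s{\left(z \right)} = 8$
$\sqrt{s{\left(104 \right)} - 7934} = \sqrt{8 - 7934} = \sqrt{-7926} = i \sqrt{7926}$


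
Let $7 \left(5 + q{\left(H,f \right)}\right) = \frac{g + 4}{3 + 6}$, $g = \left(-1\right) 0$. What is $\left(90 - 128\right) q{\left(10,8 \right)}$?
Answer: $\frac{11818}{63} \approx 187.59$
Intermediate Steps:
$g = 0$
$q{\left(H,f \right)} = - \frac{311}{63}$ ($q{\left(H,f \right)} = -5 + \frac{\left(0 + 4\right) \frac{1}{3 + 6}}{7} = -5 + \frac{4 \cdot \frac{1}{9}}{7} = -5 + \frac{1}{7} \cdot \frac{4}{9} = -5 + \frac{4}{63} = - \frac{311}{63}$)
$\left(90 - 128\right) q{\left(10,8 \right)} = \left(90 - 128\right) \left(- \frac{311}{63}\right) = \left(-38\right) \left(- \frac{311}{63}\right) = \frac{11818}{63}$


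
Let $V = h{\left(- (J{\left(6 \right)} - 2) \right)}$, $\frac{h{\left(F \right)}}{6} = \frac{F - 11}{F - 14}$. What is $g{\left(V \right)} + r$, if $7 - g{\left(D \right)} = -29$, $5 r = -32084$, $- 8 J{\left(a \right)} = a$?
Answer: $- \frac{31904}{5} \approx -6380.8$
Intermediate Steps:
$J{\left(a \right)} = - \frac{a}{8}$
$r = - \frac{32084}{5}$ ($r = \frac{1}{5} \left(-32084\right) = - \frac{32084}{5} \approx -6416.8$)
$h{\left(F \right)} = \frac{6 \left(-11 + F\right)}{-14 + F}$ ($h{\left(F \right)} = 6 \frac{F - 11}{F - 14} = 6 \frac{-11 + F}{-14 + F} = \frac{6 \left(-11 + F\right)}{-14 + F}$)
$V = \frac{22}{5}$ ($V = \frac{6 \left(-11 - \left(\left(- \frac{1}{8}\right) 6 - 2\right)\right)}{-14 - \left(\left(- \frac{1}{8}\right) 6 - 2\right)} = \frac{6 \left(-11 - \left(- \frac{3}{4} - 2\right)\right)}{-14 - \left(- \frac{3}{4} - 2\right)} = \frac{6 \left(-11 - - \frac{11}{4}\right)}{-14 - - \frac{11}{4}} = \frac{6 \left(-11 + \frac{11}{4}\right)}{-14 + \frac{11}{4}} = 6 \frac{1}{- \frac{45}{4}} \left(- \frac{33}{4}\right) = 6 \left(- \frac{4}{45}\right) \left(- \frac{33}{4}\right) = \frac{22}{5} \approx 4.4$)
$g{\left(D \right)} = 36$ ($g{\left(D \right)} = 7 - -29 = 7 + 29 = 36$)
$g{\left(V \right)} + r = 36 - \frac{32084}{5} = - \frac{31904}{5}$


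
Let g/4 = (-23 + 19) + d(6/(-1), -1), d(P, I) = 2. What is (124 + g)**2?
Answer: 13456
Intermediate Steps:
g = -8 (g = 4*((-23 + 19) + 2) = 4*(-4 + 2) = 4*(-2) = -8)
(124 + g)**2 = (124 - 8)**2 = 116**2 = 13456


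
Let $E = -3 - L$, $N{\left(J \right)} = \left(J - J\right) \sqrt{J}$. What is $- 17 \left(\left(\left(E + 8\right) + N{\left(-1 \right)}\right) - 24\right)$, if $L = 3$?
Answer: $374$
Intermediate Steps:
$N{\left(J \right)} = 0$ ($N{\left(J \right)} = 0 \sqrt{J} = 0$)
$E = -6$ ($E = -3 - 3 = -6$)
$- 17 \left(\left(\left(E + 8\right) + N{\left(-1 \right)}\right) - 24\right) = - 17 \left(\left(\left(-6 + 8\right) + 0\right) - 24\right) = - 17 \left(\left(2 + 0\right) - 24\right) = - 17 \left(2 - 24\right) = \left(-17\right) \left(-22\right) = 374$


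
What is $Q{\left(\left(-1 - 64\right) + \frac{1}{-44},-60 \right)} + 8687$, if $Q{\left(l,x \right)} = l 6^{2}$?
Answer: $\frac{69808}{11} \approx 6346.2$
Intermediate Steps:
$Q{\left(l,x \right)} = 36 l$ ($Q{\left(l,x \right)} = l 36 = 36 l$)
$Q{\left(\left(-1 - 64\right) + \frac{1}{-44},-60 \right)} + 8687 = 36 \left(\left(-1 - 64\right) + \frac{1}{-44}\right) + 8687 = 36 \left(-65 - \frac{1}{44}\right) + 8687 = 36 \left(- \frac{2861}{44}\right) + 8687 = - \frac{25749}{11} + 8687 = \frac{69808}{11}$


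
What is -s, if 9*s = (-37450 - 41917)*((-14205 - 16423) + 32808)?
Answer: 173020060/9 ≈ 1.9224e+7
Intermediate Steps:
s = -173020060/9 (s = ((-37450 - 41917)*((-14205 - 16423) + 32808))/9 = (-79367*(-30628 + 32808))/9 = (-79367*2180)/9 = (1/9)*(-173020060) = -173020060/9 ≈ -1.9224e+7)
-s = -1*(-173020060/9) = 173020060/9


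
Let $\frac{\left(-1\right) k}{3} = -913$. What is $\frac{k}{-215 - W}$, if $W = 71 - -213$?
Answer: $- \frac{2739}{499} \approx -5.489$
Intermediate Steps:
$W = 284$ ($W = 71 + 213 = 284$)
$k = 2739$ ($k = \left(-3\right) \left(-913\right) = 2739$)
$\frac{k}{-215 - W} = \frac{2739}{-215 - 284} = \frac{2739}{-499} = 2739 \left(- \frac{1}{499}\right) = - \frac{2739}{499}$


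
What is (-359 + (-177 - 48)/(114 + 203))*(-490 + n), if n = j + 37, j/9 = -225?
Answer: 282561384/317 ≈ 8.9136e+5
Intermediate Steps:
j = -2025 (j = 9*(-225) = -2025)
n = -1988 (n = -2025 + 37 = -1988)
(-359 + (-177 - 48)/(114 + 203))*(-490 + n) = (-359 + (-177 - 48)/(114 + 203))*(-490 - 1988) = (-359 - 225/317)*(-2478) = -114028/317*(-2478) = 282561384/317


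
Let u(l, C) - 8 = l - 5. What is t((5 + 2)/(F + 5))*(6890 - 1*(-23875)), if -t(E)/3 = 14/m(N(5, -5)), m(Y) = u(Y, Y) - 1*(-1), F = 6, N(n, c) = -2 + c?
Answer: 430710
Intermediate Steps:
u(l, C) = 3 + l (u(l, C) = 8 + (l - 5) = 8 + (-5 + l) = 3 + l)
m(Y) = 4 + Y (m(Y) = (3 + Y) - 1*(-1) = (3 + Y) + 1 = 4 + Y)
t(E) = 14 (t(E) = -42/(4 + (-2 - 5)) = -42/(4 - 7) = -42/(-3) = -42*(-1)/3 = -3*(-14/3) = 14)
t((5 + 2)/(F + 5))*(6890 - 1*(-23875)) = 14*(6890 - 1*(-23875)) = 14*(6890 + 23875) = 14*30765 = 430710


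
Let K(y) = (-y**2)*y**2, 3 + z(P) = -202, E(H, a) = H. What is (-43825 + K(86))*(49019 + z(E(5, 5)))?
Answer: -2672304905774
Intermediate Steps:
z(P) = -205 (z(P) = -3 - 202 = -205)
K(y) = -y**4
(-43825 + K(86))*(49019 + z(E(5, 5))) = (-43825 - 1*86**4)*(49019 - 205) = (-43825 - 1*54700816)*48814 = (-43825 - 54700816)*48814 = -54744641*48814 = -2672304905774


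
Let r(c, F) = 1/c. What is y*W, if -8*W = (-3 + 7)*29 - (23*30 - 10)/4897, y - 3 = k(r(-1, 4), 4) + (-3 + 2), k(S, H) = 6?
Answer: -567372/4897 ≈ -115.86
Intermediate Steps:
r(c, F) = 1/c
y = 8 (y = 3 + (6 + (-3 + 2)) = 3 + (6 - 1) = 3 + 5 = 8)
W = -141843/9794 (W = -((-3 + 7)*29 - (23*30 - 10)/4897)/8 = -(4*29 - (690 - 10)/4897)/8 = -(116 - 680/4897)/8 = -⅛*567372/4897 = -141843/9794 ≈ -14.483)
y*W = 8*(-141843/9794) = -567372/4897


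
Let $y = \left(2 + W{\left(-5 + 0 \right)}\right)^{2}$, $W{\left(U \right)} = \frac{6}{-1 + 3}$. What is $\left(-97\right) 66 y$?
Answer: $-160050$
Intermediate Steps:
$W{\left(U \right)} = 3$ ($W{\left(U \right)} = \frac{6}{2} = 6 \cdot \frac{1}{2} = 3$)
$y = 25$ ($y = \left(2 + 3\right)^{2} = 5^{2} = 25$)
$\left(-97\right) 66 y = \left(-97\right) 66 \cdot 25 = \left(-6402\right) 25 = -160050$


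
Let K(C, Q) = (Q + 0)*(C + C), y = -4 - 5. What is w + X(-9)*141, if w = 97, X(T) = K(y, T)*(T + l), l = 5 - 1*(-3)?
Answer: -22745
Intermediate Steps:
y = -9
K(C, Q) = 2*C*Q (K(C, Q) = Q*(2*C) = 2*C*Q)
l = 8 (l = 5 + 3 = 8)
X(T) = -18*T*(8 + T) (X(T) = (2*(-9)*T)*(T + 8) = (-18*T)*(8 + T) = -18*T*(8 + T))
w + X(-9)*141 = 97 - 18*(-9)*(8 - 9)*141 = 97 - 18*(-9)*(-1)*141 = 97 - 162*141 = 97 - 22842 = -22745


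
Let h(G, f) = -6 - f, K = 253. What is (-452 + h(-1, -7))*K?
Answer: -114103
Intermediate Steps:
(-452 + h(-1, -7))*K = (-452 + (-6 - 1*(-7)))*253 = (-452 + (-6 + 7))*253 = (-452 + 1)*253 = -451*253 = -114103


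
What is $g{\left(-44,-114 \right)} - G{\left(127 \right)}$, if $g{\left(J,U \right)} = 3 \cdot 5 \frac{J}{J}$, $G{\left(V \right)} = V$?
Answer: $-112$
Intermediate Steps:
$g{\left(J,U \right)} = 15$ ($g{\left(J,U \right)} = 15 \cdot 1 = 15$)
$g{\left(-44,-114 \right)} - G{\left(127 \right)} = 15 - 127 = -112$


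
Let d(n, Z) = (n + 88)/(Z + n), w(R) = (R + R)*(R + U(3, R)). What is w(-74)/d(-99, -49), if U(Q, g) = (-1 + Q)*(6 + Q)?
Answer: 1226624/11 ≈ 1.1151e+5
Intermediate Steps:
w(R) = 2*R*(18 + R) (w(R) = (R + R)*(R + (-6 + 3² + 5*3)) = (2*R)*(R + (-6 + 9 + 15)) = (2*R)*(R + 18) = (2*R)*(18 + R) = 2*R*(18 + R))
d(n, Z) = (88 + n)/(Z + n)
w(-74)/d(-99, -49) = (2*(-74)*(18 - 74))/(((88 - 99)/(-49 - 99))) = (2*(-74)*(-56))/((-11/(-148))) = 8288/((-1/148*(-11))) = 8288/(11/148) = 8288*(148/11) = 1226624/11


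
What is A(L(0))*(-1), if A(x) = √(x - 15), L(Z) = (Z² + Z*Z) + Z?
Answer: -I*√15 ≈ -3.873*I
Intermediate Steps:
L(Z) = Z + 2*Z² (L(Z) = (Z² + Z²) + Z = 2*Z² + Z = Z + 2*Z²)
A(x) = √(-15 + x)
A(L(0))*(-1) = √(-15 + 0*(1 + 2*0))*(-1) = √(-15 + 0*(1 + 0))*(-1) = √(-15 + 0*1)*(-1) = √(-15 + 0)*(-1) = √(-15)*(-1) = (I*√15)*(-1) = -I*√15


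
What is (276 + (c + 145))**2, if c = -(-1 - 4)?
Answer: 181476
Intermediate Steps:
c = 5 (c = -1*(-5) = 5)
(276 + (c + 145))**2 = (276 + (5 + 145))**2 = (276 + 150)**2 = 426**2 = 181476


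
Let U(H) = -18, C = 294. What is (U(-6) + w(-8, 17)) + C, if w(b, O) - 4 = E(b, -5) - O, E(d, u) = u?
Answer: 258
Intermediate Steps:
w(b, O) = -1 - O (w(b, O) = 4 + (-5 - O) = -1 - O)
(U(-6) + w(-8, 17)) + C = (-18 + (-1 - 1*17)) + 294 = (-18 + (-1 - 17)) + 294 = (-18 - 18) + 294 = -36 + 294 = 258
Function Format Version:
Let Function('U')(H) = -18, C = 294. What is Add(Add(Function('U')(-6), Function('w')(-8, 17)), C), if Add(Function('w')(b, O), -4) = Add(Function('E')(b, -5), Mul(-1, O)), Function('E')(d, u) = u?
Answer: 258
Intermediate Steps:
Function('w')(b, O) = Add(-1, Mul(-1, O)) (Function('w')(b, O) = Add(4, Add(-5, Mul(-1, O))) = Add(-1, Mul(-1, O)))
Add(Add(Function('U')(-6), Function('w')(-8, 17)), C) = Add(Add(-18, Add(-1, Mul(-1, 17))), 294) = Add(Add(-18, Add(-1, -17)), 294) = Add(Add(-18, -18), 294) = Add(-36, 294) = 258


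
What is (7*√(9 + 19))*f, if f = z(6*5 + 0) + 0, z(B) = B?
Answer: 420*√7 ≈ 1111.2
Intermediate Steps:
f = 30 (f = (6*5 + 0) + 0 = (30 + 0) + 0 = 30 + 0 = 30)
(7*√(9 + 19))*f = (7*√(9 + 19))*30 = (7*√28)*30 = (7*(2*√7))*30 = (14*√7)*30 = 420*√7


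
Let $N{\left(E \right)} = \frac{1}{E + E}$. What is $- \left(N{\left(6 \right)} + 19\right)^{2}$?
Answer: $- \frac{52441}{144} \approx -364.17$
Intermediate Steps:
$N{\left(E \right)} = \frac{1}{2 E}$
$- \left(N{\left(6 \right)} + 19\right)^{2} = - \left(\frac{1}{2 \cdot 6} + 19\right)^{2} = - \left(\frac{1}{2} \cdot \frac{1}{6} + 19\right)^{2} = - \left(\frac{1}{12} + 19\right)^{2} = - \left(\frac{229}{12}\right)^{2} = \left(-1\right) \frac{52441}{144} = - \frac{52441}{144}$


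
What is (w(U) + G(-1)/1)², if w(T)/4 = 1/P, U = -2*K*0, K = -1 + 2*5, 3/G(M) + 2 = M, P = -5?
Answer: 81/25 ≈ 3.2400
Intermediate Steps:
G(M) = 3/(-2 + M)
K = 9 (K = -1 + 10 = 9)
U = 0 (U = -2*9*0 = -18*0 = 0)
w(T) = -⅘ (w(T) = 4/(-5) = 4*(-⅕) = -⅘)
(w(U) + G(-1)/1)² = (-⅘ + (3/(-2 - 1))/1)² = (-⅘ + (3/(-3))*1)² = (-⅘ + (3*(-⅓))*1)² = (-⅘ - 1*1)² = (-⅘ - 1)² = (-9/5)² = 81/25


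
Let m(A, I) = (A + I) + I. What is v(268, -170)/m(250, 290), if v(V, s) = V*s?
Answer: -4556/83 ≈ -54.892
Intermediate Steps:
m(A, I) = A + 2*I
v(268, -170)/m(250, 290) = (268*(-170))/(250 + 2*290) = -45560/(250 + 580) = -45560/830 = -45560*1/830 = -4556/83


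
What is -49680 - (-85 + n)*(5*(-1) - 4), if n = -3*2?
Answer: -50499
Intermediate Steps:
n = -6
-49680 - (-85 + n)*(5*(-1) - 4) = -49680 - (-85 - 6)*(5*(-1) - 4) = -49680 - (-91)*(-5 - 4) = -49680 - (-91)*(-9) = -49680 - 1*819 = -49680 - 819 = -50499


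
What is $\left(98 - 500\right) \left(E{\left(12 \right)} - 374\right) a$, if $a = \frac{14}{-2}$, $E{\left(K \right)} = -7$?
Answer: $-1072134$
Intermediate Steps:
$a = -7$ ($a = 14 \left(- \frac{1}{2}\right) = -7$)
$\left(98 - 500\right) \left(E{\left(12 \right)} - 374\right) a = \left(98 - 500\right) \left(-7 - 374\right) \left(-7\right) = \left(-402\right) \left(-381\right) \left(-7\right) = 153162 \left(-7\right) = -1072134$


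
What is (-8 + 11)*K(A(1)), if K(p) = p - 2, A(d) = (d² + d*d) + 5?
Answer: 15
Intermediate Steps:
A(d) = 5 + 2*d² (A(d) = (d² + d²) + 5 = 2*d² + 5 = 5 + 2*d²)
K(p) = -2 + p
(-8 + 11)*K(A(1)) = (-8 + 11)*(-2 + (5 + 2*1²)) = 3*(-2 + (5 + 2*1)) = 3*(-2 + (5 + 2)) = 3*(-2 + 7) = 3*5 = 15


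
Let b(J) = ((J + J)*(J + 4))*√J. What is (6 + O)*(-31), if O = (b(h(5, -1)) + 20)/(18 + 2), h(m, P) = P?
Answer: -217 + 93*I/10 ≈ -217.0 + 9.3*I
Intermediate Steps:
b(J) = 2*J^(3/2)*(4 + J) (b(J) = ((2*J)*(4 + J))*√J = (2*J*(4 + J))*√J = 2*J^(3/2)*(4 + J))
O = 1 - 3*I/10 (O = (2*(-1)^(3/2)*(4 - 1) + 20)/(18 + 2) = (2*(-I)*3 + 20)/20 = (-6*I + 20)*(1/20) = (20 - 6*I)*(1/20) = 1 - 3*I/10 ≈ 1.0 - 0.3*I)
(6 + O)*(-31) = (6 + (1 - 3*I/10))*(-31) = (7 - 3*I/10)*(-31) = -217 + 93*I/10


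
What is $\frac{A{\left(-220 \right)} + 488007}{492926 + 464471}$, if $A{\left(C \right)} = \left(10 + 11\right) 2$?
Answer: $\frac{488049}{957397} \approx 0.50977$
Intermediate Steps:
$A{\left(C \right)} = 42$ ($A{\left(C \right)} = 21 \cdot 2 = 42$)
$\frac{A{\left(-220 \right)} + 488007}{492926 + 464471} = \frac{42 + 488007}{492926 + 464471} = \frac{488049}{957397}$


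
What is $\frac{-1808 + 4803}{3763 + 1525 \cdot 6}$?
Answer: $\frac{2995}{12913} \approx 0.23194$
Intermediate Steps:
$\frac{-1808 + 4803}{3763 + 1525 \cdot 6} = \frac{2995}{3763 + 9150} = \frac{2995}{12913}$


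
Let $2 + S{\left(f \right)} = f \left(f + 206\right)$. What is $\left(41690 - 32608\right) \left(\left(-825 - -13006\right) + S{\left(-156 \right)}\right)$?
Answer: $39770078$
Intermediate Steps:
$S{\left(f \right)} = -2 + f \left(206 + f\right)$ ($S{\left(f \right)} = -2 + f \left(f + 206\right) = -2 + f \left(206 + f\right)$)
$\left(41690 - 32608\right) \left(\left(-825 - -13006\right) + S{\left(-156 \right)}\right) = \left(41690 - 32608\right) \left(\left(-825 - -13006\right) + \left(-2 + \left(-156\right)^{2} + 206 \left(-156\right)\right)\right) = 9082 \left(\left(-825 + 13006\right) - 7802\right) = 9082 \left(12181 - 7802\right) = 9082 \cdot 4379 = 39770078$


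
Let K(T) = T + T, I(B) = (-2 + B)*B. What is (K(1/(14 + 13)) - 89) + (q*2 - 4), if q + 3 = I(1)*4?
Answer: -2887/27 ≈ -106.93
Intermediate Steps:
I(B) = B*(-2 + B)
K(T) = 2*T
q = -7 (q = -3 + (1*(-2 + 1))*4 = -3 + (1*(-1))*4 = -3 - 1*4 = -3 - 4 = -7)
(K(1/(14 + 13)) - 89) + (q*2 - 4) = (2/(14 + 13) - 89) + (-7*2 - 4) = (2/27 - 89) + (-14 - 4) = (2*(1/27) - 89) - 18 = (2/27 - 89) - 18 = -2401/27 - 18 = -2887/27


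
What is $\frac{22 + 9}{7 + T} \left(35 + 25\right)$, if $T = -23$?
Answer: $- \frac{465}{4} \approx -116.25$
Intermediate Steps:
$\frac{22 + 9}{7 + T} \left(35 + 25\right) = \frac{22 + 9}{7 - 23} \left(35 + 25\right) = \frac{31}{-16} \cdot 60 = 31 \left(- \frac{1}{16}\right) 60 = \left(- \frac{31}{16}\right) 60 = - \frac{465}{4}$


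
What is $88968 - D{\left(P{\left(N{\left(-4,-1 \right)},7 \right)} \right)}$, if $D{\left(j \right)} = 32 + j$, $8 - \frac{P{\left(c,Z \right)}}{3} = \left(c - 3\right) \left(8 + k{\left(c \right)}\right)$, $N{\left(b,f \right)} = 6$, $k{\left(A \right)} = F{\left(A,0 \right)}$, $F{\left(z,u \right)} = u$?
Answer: $88984$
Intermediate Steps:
$k{\left(A \right)} = 0$
$P{\left(c,Z \right)} = 96 - 24 c$ ($P{\left(c,Z \right)} = 24 - 3 \left(c - 3\right) \left(8 + 0\right) = 24 - 3 \left(-3 + c\right) 8 = 24 - 3 \left(-24 + 8 c\right) = 24 - \left(-72 + 24 c\right) = 96 - 24 c$)
$88968 - D{\left(P{\left(N{\left(-4,-1 \right)},7 \right)} \right)} = 88968 - \left(32 + \left(96 - 144\right)\right) = 88968 - \left(32 - 48\right) = 88968 - -16 = 88968 + 16 = 88984$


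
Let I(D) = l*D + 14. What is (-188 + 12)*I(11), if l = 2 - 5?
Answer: 3344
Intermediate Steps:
l = -3
I(D) = 14 - 3*D (I(D) = -3*D + 14 = 14 - 3*D)
(-188 + 12)*I(11) = (-188 + 12)*(14 - 3*11) = -176*(14 - 33) = -176*(-19) = 3344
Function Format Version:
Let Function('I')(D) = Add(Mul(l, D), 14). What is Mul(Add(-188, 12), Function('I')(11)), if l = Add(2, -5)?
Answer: 3344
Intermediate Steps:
l = -3
Function('I')(D) = Add(14, Mul(-3, D)) (Function('I')(D) = Add(Mul(-3, D), 14) = Add(14, Mul(-3, D)))
Mul(Add(-188, 12), Function('I')(11)) = Mul(Add(-188, 12), Add(14, Mul(-3, 11))) = Mul(-176, Add(14, -33)) = Mul(-176, -19) = 3344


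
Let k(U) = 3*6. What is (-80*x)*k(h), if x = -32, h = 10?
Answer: 46080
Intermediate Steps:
k(U) = 18
(-80*x)*k(h) = -80*(-32)*18 = 2560*18 = 46080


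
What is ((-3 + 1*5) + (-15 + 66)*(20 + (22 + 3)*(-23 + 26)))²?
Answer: 23493409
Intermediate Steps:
((-3 + 1*5) + (-15 + 66)*(20 + (22 + 3)*(-23 + 26)))² = ((-3 + 5) + 51*(20 + 25*3))² = (2 + 51*(20 + 75))² = (2 + 51*95)² = (2 + 4845)² = 4847² = 23493409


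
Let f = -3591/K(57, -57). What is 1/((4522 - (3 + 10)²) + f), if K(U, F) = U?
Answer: 1/4290 ≈ 0.00023310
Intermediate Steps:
f = -63 (f = -3591/57 = -3591*1/57 = -63)
1/((4522 - (3 + 10)²) + f) = 1/((4522 - (3 + 10)²) - 63) = 1/((4522 - 1*13²) - 63) = 1/((4522 - 1*169) - 63) = 1/((4522 - 169) - 63) = 1/(4353 - 63) = 1/4290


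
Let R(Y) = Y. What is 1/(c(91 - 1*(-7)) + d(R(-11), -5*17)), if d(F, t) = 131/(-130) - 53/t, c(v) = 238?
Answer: 2210/525131 ≈ 0.0042085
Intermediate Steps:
d(F, t) = -131/130 - 53/t (d(F, t) = 131*(-1/130) - 53/t = -131/130 - 53/t)
1/(c(91 - 1*(-7)) + d(R(-11), -5*17)) = 1/(238 + (-131/130 - 53/((-5*17)))) = 1/(238 + (-131/130 - 53/(-85))) = 1/(238 + (-131/130 - 53*(-1/85))) = 1/(238 + (-131/130 + 53/85)) = 1/(238 - 849/2210) = 1/(525131/2210) = 2210/525131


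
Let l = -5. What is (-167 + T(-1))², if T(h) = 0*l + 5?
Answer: 26244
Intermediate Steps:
T(h) = 5 (T(h) = 0*(-5) + 5 = 0 + 5 = 5)
(-167 + T(-1))² = (-167 + 5)² = (-162)² = 26244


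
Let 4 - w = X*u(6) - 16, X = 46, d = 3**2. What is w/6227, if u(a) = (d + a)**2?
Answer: -10330/6227 ≈ -1.6589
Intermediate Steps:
d = 9
u(a) = (9 + a)**2
w = -10330 (w = 4 - (46*(9 + 6)**2 - 16) = 4 - (46*15**2 - 16) = 4 - (46*225 - 16) = 4 - (10350 - 16) = 4 - 1*10334 = 4 - 10334 = -10330)
w/6227 = -10330/6227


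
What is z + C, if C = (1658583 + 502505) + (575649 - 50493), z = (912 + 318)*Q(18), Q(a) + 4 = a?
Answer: 2703464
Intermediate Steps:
Q(a) = -4 + a
z = 17220 (z = (912 + 318)*(-4 + 18) = 1230*14 = 17220)
C = 2686244 (C = 2161088 + 525156 = 2686244)
z + C = 17220 + 2686244 = 2703464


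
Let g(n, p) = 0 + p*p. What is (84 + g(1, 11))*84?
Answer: 17220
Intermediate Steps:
g(n, p) = p² (g(n, p) = 0 + p² = p²)
(84 + g(1, 11))*84 = (84 + 11²)*84 = (84 + 121)*84 = 205*84 = 17220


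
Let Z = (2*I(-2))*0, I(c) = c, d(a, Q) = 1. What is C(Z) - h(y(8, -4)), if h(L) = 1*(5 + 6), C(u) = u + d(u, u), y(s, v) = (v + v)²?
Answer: -10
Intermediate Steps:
y(s, v) = 4*v² (y(s, v) = (2*v)² = 4*v²)
Z = 0 (Z = (2*(-2))*0 = -4*0 = 0)
C(u) = 1 + u (C(u) = u + 1 = 1 + u)
h(L) = 11 (h(L) = 1*11 = 11)
C(Z) - h(y(8, -4)) = (1 + 0) - 1*11 = 1 - 11 = -10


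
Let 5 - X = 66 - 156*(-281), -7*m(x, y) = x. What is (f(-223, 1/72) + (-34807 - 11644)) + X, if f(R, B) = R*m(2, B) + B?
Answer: -45503273/504 ≈ -90284.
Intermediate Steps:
m(x, y) = -x/7
f(R, B) = B - 2*R/7 (f(R, B) = R*(-1/7*2) + B = R*(-2/7) + B = -2*R/7 + B = B - 2*R/7)
X = -43897 (X = 5 - (66 - 156*(-281)) = 5 - (66 + 43836) = 5 - 1*43902 = 5 - 43902 = -43897)
(f(-223, 1/72) + (-34807 - 11644)) + X = ((1/72 - 2/7*(-223)) + (-34807 - 11644)) - 43897 = ((1/72 + 446/7) - 46451) - 43897 = (32119/504 - 46451) - 43897 = -23379185/504 - 43897 = -45503273/504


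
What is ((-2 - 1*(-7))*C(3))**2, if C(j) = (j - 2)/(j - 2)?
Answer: 25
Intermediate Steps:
C(j) = 1 (C(j) = (-2 + j)/(-2 + j) = 1)
((-2 - 1*(-7))*C(3))**2 = ((-2 - 1*(-7))*1)**2 = ((-2 + 7)*1)**2 = (5*1)**2 = 5**2 = 25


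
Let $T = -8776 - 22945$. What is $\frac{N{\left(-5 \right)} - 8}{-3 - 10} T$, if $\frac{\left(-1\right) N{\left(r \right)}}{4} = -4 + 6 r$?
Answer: $\frac{4060288}{13} \approx 3.1233 \cdot 10^{5}$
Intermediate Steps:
$N{\left(r \right)} = 16 - 24 r$ ($N{\left(r \right)} = - 4 \left(-4 + 6 r\right) = 16 - 24 r$)
$T = -31721$ ($T = -8776 - 22945 = -31721$)
$\frac{N{\left(-5 \right)} - 8}{-3 - 10} T = \frac{\left(16 - -120\right) - 8}{-3 - 10} \left(-31721\right) = \frac{\left(16 + 120\right) - 8}{-13} \left(-31721\right) = \left(136 - 8\right) \left(- \frac{1}{13}\right) \left(-31721\right) = 128 \left(- \frac{1}{13}\right) \left(-31721\right) = \left(- \frac{128}{13}\right) \left(-31721\right) = \frac{4060288}{13}$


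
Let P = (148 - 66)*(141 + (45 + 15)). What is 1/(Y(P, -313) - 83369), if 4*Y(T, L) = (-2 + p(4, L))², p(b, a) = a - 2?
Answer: -4/232987 ≈ -1.7168e-5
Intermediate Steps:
P = 16482 (P = 82*(141 + 60) = 82*201 = 16482)
p(b, a) = -2 + a
Y(T, L) = (-4 + L)²/4 (Y(T, L) = (-2 + (-2 + L))²/4 = (-4 + L)²/4)
1/(Y(P, -313) - 83369) = 1/((-4 - 313)²/4 - 83369) = 1/((¼)*(-317)² - 83369) = 1/((¼)*100489 - 83369) = 1/(100489/4 - 83369) = 1/(-232987/4) = -4/232987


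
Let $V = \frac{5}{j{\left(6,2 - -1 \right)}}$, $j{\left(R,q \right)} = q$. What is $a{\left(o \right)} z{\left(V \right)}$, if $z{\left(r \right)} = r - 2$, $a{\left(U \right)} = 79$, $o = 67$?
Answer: $- \frac{79}{3} \approx -26.333$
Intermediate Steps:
$V = \frac{5}{3}$ ($V = \frac{5}{2 - -1} = \frac{5}{2 + 1} = \frac{5}{3} \approx 1.6667$)
$z{\left(r \right)} = -2 + r$
$a{\left(o \right)} z{\left(V \right)} = 79 \left(-2 + \frac{5}{3}\right) = 79 \left(- \frac{1}{3}\right) = - \frac{79}{3}$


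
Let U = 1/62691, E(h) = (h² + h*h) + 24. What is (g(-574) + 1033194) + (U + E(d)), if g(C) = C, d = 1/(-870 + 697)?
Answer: 1937528188840027/1876278939 ≈ 1.0326e+6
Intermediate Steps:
d = -1/173 (d = 1/(-173) = -1/173 ≈ -0.0057803)
E(h) = 24 + 2*h² (E(h) = (h² + h²) + 24 = 2*h² + 24 = 24 + 2*h²)
U = 1/62691 ≈ 1.5951e-5
(g(-574) + 1033194) + (U + E(d)) = (-574 + 1033194) + (1/62691 + (24 + 2*(-1/173)²)) = 1032620 + (1/62691 + (24 + 2*(1/29929))) = 1032620 + (1/62691 + (24 + 2/29929)) = 1032620 + (1/62691 + 718298/29929) = 1032620 + 45030849847/1876278939 = 1937528188840027/1876278939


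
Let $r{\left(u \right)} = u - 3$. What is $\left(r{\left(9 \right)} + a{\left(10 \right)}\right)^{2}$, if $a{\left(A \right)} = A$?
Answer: $256$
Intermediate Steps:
$r{\left(u \right)} = -3 + u$
$\left(r{\left(9 \right)} + a{\left(10 \right)}\right)^{2} = \left(\left(-3 + 9\right) + 10\right)^{2} = \left(6 + 10\right)^{2} = 16^{2} = 256$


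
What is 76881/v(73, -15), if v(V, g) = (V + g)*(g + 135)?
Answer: 25627/2320 ≈ 11.046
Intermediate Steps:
v(V, g) = (135 + g)*(V + g) (v(V, g) = (V + g)*(135 + g) = (135 + g)*(V + g))
76881/v(73, -15) = 76881/((-15)² + 135*73 + 135*(-15) + 73*(-15)) = 76881/(225 + 9855 - 2025 - 1095) = 76881/6960 = 76881*(1/6960) = 25627/2320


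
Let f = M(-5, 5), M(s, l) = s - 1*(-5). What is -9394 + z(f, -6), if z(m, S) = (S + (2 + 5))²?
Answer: -9393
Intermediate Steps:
M(s, l) = 5 + s (M(s, l) = s + 5 = 5 + s)
f = 0 (f = 5 - 5 = 0)
z(m, S) = (7 + S)² (z(m, S) = (S + 7)² = (7 + S)²)
-9394 + z(f, -6) = -9394 + (7 - 6)² = -9394 + 1² = -9394 + 1 = -9393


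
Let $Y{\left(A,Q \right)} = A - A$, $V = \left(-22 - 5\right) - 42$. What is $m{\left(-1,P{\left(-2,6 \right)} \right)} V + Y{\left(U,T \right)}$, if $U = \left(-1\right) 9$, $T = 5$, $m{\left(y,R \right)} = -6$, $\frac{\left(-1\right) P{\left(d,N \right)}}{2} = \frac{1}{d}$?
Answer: $414$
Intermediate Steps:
$P{\left(d,N \right)} = - \frac{2}{d}$
$V = -69$ ($V = -27 - 42 = -69$)
$U = -9$
$Y{\left(A,Q \right)} = 0$
$m{\left(-1,P{\left(-2,6 \right)} \right)} V + Y{\left(U,T \right)} = \left(-6\right) \left(-69\right) + 0 = 414 + 0 = 414$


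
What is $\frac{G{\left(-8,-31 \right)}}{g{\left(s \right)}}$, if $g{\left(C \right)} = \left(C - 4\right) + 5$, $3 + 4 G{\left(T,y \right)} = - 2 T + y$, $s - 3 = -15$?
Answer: $\frac{9}{22} \approx 0.40909$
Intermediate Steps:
$s = -12$ ($s = 3 - 15 = -12$)
$G{\left(T,y \right)} = - \frac{3}{4} - \frac{T}{2} + \frac{y}{4}$ ($G{\left(T,y \right)} = - \frac{3}{4} + \frac{- 2 T + y}{4} = - \frac{3}{4} + \frac{y - 2 T}{4} = - \frac{3}{4} - \left(\frac{T}{2} - \frac{y}{4}\right) = - \frac{3}{4} - \frac{T}{2} + \frac{y}{4}$)
$g{\left(C \right)} = 1 + C$ ($g{\left(C \right)} = \left(-4 + C\right) + 5 = 1 + C$)
$\frac{G{\left(-8,-31 \right)}}{g{\left(s \right)}} = \frac{- \frac{3}{4} - -4 + \frac{1}{4} \left(-31\right)}{1 - 12} = \frac{- \frac{3}{4} + 4 - \frac{31}{4}}{-11} = \left(- \frac{9}{2}\right) \left(- \frac{1}{11}\right) = \frac{9}{22}$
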